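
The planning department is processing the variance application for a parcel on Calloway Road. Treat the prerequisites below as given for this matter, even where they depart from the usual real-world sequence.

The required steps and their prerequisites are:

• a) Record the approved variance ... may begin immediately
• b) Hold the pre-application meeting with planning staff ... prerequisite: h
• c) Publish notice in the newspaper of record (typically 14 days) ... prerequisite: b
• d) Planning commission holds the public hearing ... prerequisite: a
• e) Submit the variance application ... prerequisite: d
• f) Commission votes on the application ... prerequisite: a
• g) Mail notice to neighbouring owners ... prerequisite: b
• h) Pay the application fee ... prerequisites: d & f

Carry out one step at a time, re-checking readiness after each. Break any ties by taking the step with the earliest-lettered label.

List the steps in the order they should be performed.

a, d, e, f, h, b, c, g

a has no prerequisites → a first.
d and f are both available; d has the earlier label → d.
Ready: e and f. e has the earlier label → e.
f needed a, now all done → f.
h needed d and f, now all done → h.
Next only b has its prerequisites met → b.
Ready: c and g. c has the earlier label → c.
Next only g has its prerequisites met → g.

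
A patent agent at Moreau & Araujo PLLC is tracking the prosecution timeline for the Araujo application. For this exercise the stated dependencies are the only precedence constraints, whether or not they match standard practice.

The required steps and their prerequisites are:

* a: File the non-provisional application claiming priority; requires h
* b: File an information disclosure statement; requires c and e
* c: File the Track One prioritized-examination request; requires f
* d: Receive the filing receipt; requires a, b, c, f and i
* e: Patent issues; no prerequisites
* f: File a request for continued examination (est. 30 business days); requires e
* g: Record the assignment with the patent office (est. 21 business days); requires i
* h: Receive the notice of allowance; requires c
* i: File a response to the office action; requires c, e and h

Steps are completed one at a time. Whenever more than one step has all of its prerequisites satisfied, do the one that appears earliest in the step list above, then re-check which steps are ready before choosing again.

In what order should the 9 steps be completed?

e, f, c, b, h, a, i, d, g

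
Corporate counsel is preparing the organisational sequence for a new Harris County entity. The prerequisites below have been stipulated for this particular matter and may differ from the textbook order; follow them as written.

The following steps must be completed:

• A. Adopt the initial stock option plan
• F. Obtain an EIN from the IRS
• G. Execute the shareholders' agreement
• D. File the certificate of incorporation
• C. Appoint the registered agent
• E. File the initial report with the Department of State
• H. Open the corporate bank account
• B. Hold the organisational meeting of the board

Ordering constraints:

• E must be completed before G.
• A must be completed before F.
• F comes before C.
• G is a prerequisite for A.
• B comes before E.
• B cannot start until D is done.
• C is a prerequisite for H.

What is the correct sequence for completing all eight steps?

D has no prerequisites → D first.
B needed D, now all done → B.
E is the only step now ready → E.
G needed E, now all done → G.
A needed G, now all done → A.
Next only F has its prerequisites met → F.
C is the only step now ready → C.
H needed C, now all done → H.

D, B, E, G, A, F, C, H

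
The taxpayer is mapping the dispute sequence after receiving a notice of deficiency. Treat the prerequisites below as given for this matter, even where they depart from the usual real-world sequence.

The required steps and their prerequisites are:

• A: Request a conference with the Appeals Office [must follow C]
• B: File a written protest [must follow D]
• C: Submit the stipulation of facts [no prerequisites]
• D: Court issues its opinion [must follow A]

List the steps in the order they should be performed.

C, A, D, B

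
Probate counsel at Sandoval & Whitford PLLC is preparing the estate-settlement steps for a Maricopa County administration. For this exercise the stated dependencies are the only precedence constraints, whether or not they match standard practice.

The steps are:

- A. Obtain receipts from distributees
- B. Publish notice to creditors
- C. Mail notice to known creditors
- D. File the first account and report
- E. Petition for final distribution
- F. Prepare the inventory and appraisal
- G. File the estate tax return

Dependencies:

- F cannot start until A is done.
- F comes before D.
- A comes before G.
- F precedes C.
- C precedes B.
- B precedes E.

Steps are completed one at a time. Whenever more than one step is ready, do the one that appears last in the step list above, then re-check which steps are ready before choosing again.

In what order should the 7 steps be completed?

A → G → F → D → C → B → E

Only A has no prerequisites, so it is first.
G and F are both available; G is listed later → G.
F needed A, now all done → F.
Ready: D and C. D is listed later → D.
That leaves C as the only ready step → C.
Next only B has its prerequisites met → B.
E is the only step now ready → E.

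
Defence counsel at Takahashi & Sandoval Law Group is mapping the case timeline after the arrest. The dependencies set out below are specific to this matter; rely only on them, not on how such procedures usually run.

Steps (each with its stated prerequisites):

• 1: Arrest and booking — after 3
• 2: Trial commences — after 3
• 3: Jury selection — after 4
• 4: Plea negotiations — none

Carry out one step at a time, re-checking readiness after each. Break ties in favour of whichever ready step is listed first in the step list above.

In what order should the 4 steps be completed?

4 → 3 → 1 → 2

4 has no prerequisites → 4 first.
3 is the only step now ready → 3.
Now 1 and 2 have their prerequisites met. 1 is listed earlier, so 1 next.
2 is the only step now ready → 2.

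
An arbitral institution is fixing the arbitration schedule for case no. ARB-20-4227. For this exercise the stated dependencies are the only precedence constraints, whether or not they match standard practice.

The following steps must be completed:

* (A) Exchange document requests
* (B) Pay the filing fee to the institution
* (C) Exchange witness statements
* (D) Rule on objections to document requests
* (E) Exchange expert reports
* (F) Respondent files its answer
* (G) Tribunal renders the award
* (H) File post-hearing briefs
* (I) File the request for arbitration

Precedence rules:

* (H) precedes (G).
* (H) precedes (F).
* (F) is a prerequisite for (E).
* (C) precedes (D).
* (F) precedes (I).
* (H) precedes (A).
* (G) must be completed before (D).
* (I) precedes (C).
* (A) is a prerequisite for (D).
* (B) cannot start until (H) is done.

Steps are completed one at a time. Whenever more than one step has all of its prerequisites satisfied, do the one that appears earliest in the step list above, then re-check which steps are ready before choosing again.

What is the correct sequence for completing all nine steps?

(H) (A) (B) (F) (E) (G) (I) (C) (D)

(H) is the only step with nothing outstanding, so it goes first.
(A), (B), (F) and (G) are all available; (A) is listed earlier → (A).
Now (B), (F) and (G) have their prerequisites met. (B) is listed earlier, so (B) next.
Now (F) and (G) have their prerequisites met. (F) is listed earlier, so (F) next.
(E), (G) and (I) are all available; (E) is listed earlier → (E).
Ready: (G) and (I). (G) is listed earlier → (G).
That leaves (I) as the only ready step → (I).
(C) needed (I), now all done → (C).
(D) needed (A), (C) and (G), now all done → (D).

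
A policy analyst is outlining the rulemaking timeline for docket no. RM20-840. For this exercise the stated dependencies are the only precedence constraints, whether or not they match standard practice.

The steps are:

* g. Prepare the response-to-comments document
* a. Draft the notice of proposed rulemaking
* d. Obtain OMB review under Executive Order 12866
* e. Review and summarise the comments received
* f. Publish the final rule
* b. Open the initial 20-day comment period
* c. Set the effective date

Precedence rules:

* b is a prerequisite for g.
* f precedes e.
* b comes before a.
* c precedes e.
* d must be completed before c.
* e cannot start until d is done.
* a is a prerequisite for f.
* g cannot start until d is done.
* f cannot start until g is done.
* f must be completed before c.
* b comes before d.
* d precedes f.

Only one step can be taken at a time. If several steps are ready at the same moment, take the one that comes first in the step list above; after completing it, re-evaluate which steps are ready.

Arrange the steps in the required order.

b, a, d, g, f, c, e

b has no prerequisites → b first.
a and d are both available; a is listed earlier → a.
d needed b, now all done → d.
g is the only step now ready → g.
f needed g, a and d, now all done → f.
c needed d and f, now all done → c.
Next only e has its prerequisites met → e.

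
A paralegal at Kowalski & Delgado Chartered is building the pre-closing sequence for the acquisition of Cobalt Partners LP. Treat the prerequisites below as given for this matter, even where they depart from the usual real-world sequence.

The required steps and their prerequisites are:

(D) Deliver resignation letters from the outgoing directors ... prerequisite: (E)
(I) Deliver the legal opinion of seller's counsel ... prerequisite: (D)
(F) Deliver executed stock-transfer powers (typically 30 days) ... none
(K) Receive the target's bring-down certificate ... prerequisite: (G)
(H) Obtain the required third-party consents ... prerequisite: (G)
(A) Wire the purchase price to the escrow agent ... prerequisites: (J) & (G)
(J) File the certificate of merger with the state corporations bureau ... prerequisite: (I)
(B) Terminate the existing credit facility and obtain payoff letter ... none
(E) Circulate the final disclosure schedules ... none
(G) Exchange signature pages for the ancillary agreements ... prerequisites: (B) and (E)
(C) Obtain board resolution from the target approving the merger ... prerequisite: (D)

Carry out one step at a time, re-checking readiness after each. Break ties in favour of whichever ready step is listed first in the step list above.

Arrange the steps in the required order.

(F), (B), (E), (D), (I), (J), (G), (K), (H), (A), (C)

Nothing is required for (F), (B) and (E). (F) is listed earlier → (F) first.
(B) and (E) are both available; (B) is listed earlier → (B).
That leaves (E) as the only ready step → (E).
Now (D) and (G) have their prerequisites met. (D) is listed earlier, so (D) next.
(I) and (C) now also ready, so the ready set is {(I), (G), (C)}; (I) is listed earlier → (I).
(J), (G) and (C) are all available; (J) is listed earlier → (J).
(G) and (C) are both available; (G) is listed earlier → (G).
(K), (H) and (A) now also ready, so the ready set is {(K), (H), (A), (C)}; (K) is listed earlier → (K).
(H), (A) and (C) are all available; (H) is listed earlier → (H).
(A) and (C) are both available; (A) is listed earlier → (A).
(C) needed (D), now all done → (C).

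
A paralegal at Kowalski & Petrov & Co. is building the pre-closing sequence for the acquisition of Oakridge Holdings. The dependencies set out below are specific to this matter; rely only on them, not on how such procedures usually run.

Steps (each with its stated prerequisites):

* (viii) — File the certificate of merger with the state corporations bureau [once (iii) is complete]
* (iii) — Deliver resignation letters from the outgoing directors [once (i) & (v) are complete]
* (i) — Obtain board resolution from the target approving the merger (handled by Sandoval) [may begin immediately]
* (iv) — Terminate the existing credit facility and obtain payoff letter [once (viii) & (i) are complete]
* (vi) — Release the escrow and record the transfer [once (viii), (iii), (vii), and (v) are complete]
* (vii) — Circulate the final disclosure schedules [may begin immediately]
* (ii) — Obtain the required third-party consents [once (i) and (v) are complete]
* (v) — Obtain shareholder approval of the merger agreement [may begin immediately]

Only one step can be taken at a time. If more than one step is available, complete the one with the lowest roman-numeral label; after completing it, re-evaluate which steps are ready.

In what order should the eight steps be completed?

Nothing is required for (i), (v) and (vii). (i) has the earlier label → (i) first.
Now (v) and (vii) have their prerequisites met. (v) has the earlier label, so (v) next.
Now (ii), (iii) and (vii) have their prerequisites met. (ii) has the earlier label, so (ii) next.
(iii) and (vii) are both available; (iii) has the earlier label → (iii).
(vii) and (viii) are both available; (vii) has the earlier label → (vii).
(viii) needed (iii), now all done → (viii).
Ready: (iv) and (vi). (iv) has the earlier label → (iv).
(vi) needed (iii), (v), (vii) and (viii), now all done → (vi).

(i) → (v) → (ii) → (iii) → (vii) → (viii) → (iv) → (vi)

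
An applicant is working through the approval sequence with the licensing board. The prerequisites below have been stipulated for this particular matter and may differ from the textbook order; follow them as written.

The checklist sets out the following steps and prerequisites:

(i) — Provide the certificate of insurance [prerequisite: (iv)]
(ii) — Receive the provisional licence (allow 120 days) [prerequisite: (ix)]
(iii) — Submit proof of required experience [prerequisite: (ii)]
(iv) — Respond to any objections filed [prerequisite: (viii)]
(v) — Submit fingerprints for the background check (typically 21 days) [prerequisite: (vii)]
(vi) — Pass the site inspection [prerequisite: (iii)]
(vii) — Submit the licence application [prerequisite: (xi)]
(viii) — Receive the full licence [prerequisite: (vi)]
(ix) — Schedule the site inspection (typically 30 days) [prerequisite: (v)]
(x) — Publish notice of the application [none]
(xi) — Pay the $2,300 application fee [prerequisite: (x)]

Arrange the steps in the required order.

(x), (xi), (vii), (v), (ix), (ii), (iii), (vi), (viii), (iv), (i)

(x) is the only step with nothing outstanding, so it goes first.
Next only (xi) has its prerequisites met → (xi).
(vii) is the only step now ready → (vii).
That leaves (v) as the only ready step → (v).
(ix) needed (v), now all done → (ix).
Next only (ii) has its prerequisites met → (ii).
That leaves (iii) as the only ready step → (iii).
(vi) is the only step now ready → (vi).
(viii) is the only step now ready → (viii).
That leaves (iv) as the only ready step → (iv).
Next only (i) has its prerequisites met → (i).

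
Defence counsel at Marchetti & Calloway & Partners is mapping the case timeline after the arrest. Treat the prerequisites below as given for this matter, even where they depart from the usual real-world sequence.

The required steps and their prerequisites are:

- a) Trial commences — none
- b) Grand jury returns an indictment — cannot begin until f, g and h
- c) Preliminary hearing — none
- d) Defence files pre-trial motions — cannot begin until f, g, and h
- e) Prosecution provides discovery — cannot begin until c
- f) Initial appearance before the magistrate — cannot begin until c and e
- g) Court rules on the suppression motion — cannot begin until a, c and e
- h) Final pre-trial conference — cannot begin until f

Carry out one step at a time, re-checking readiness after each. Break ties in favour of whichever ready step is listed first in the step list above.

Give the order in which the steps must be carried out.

a and c have no prerequisites; a is listed earlier, so a is first.
c is the only step now ready → c.
e needed c, now all done → e.
f and g are both available; f is listed earlier → f.
g and h are both available; g is listed earlier → g.
h needed f, now all done → h.
Ready: b and d. b is listed earlier → b.
Next only d has its prerequisites met → d.

a, c, e, f, g, h, b, d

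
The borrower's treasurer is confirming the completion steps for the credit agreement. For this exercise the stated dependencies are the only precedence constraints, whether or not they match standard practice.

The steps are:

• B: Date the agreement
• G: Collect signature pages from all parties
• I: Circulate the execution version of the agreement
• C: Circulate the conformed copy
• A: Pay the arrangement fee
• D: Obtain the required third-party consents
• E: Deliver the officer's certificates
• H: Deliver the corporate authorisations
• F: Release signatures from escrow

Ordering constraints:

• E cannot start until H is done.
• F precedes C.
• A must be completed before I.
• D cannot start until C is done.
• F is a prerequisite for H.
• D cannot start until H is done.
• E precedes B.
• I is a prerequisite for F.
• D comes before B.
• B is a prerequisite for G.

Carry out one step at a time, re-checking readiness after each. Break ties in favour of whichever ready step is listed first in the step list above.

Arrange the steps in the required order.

A I F C H D E B G

A is the only step with nothing outstanding, so it goes first.
I is the only step now ready → I.
Next only F has its prerequisites met → F.
C and H are both available; C is listed earlier → C.
H is the only step now ready → H.
Ready: D and E. D is listed earlier → D.
Next only E has its prerequisites met → E.
B needed D and E, now all done → B.
Next only G has its prerequisites met → G.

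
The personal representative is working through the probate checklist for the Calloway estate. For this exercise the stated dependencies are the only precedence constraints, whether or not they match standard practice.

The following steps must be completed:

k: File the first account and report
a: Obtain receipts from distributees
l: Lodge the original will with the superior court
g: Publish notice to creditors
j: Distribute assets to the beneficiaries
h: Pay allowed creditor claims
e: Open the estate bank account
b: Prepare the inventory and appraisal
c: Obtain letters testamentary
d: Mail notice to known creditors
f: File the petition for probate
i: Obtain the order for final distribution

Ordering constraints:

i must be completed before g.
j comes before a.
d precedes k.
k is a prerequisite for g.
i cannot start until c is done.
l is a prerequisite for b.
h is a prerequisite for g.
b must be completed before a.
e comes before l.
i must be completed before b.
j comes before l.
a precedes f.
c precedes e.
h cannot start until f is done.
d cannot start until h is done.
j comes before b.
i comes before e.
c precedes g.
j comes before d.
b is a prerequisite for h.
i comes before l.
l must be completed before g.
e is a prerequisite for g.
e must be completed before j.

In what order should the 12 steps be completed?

c i e j l b a f h d k g

c is the only step with nothing outstanding, so it goes first.
i needed c, now all done → i.
e needed c and i, now all done → e.
j needed e, now all done → j.
l needed j, e and i, now all done → l.
Next only b has its prerequisites met → b.
a needed j and b, now all done → a.
Next only f has its prerequisites met → f.
That leaves h as the only ready step → h.
d needed j and h, now all done → d.
k needed d, now all done → k.
Next only g has its prerequisites met → g.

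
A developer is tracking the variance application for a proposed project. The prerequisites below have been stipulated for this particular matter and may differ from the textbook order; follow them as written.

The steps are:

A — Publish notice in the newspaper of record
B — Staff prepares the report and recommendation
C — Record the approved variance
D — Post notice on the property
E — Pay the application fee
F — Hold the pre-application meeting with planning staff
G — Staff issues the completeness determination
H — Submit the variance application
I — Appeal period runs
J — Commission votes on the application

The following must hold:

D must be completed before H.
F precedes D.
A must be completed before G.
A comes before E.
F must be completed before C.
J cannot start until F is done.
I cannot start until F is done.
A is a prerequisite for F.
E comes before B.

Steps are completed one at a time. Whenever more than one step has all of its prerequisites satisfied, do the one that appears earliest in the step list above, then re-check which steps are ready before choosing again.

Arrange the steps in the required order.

A E B F C D G H I J

Only A has no prerequisites, so it is first.
Ready: E, F and G. E is listed earlier → E.
B now also ready, so the ready set is {B, F, G}; B is listed earlier → B.
Ready: F and G. F is listed earlier → F.
C, D, I and J now also ready, so the ready set is {C, D, G, I, J}; C is listed earlier → C.
D, G, I and J are all available; D is listed earlier → D.
H now also ready, so the ready set is {G, H, I, J}; G is listed earlier → G.
Ready: H, I and J. H is listed earlier → H.
I and J are both available; I is listed earlier → I.
That leaves J as the only ready step → J.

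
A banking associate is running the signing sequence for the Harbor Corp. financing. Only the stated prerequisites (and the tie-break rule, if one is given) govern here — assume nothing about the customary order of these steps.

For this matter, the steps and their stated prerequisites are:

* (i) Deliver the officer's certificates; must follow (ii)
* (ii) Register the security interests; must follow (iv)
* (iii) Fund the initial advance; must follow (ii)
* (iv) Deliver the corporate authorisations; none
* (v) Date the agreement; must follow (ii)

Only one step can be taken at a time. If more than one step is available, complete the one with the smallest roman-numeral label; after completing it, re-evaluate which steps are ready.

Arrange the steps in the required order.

(iv) → (ii) → (i) → (iii) → (v)

Only (iv) has no prerequisites, so it is first.
(ii) needed (iv), now all done → (ii).
Now (i), (iii) and (v) have their prerequisites met. (i) has the earlier label, so (i) next.
(iii) and (v) are both available; (iii) has the earlier label → (iii).
(v) is the only step now ready → (v).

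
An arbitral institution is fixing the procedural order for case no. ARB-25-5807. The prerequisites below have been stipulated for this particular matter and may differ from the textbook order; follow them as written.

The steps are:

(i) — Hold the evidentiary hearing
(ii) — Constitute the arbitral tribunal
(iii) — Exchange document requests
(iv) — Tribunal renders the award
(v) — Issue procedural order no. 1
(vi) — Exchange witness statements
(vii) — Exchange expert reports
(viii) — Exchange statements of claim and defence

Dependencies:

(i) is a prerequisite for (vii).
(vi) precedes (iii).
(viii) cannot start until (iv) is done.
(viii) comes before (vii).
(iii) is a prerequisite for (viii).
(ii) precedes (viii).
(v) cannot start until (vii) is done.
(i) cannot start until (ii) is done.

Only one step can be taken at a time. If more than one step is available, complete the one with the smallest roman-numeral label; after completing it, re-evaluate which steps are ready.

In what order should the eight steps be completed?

(ii), (i), (iv), (vi), (iii), (viii), (vii), (v)

Nothing is required for (ii), (iv) and (vi). (ii) has the earlier label → (ii) first.
(i), (iv) and (vi) are all available; (i) has the earlier label → (i).
Ready: (iv) and (vi). (iv) has the earlier label → (iv).
(vi) is the only step now ready → (vi).
(iii) needed (vi), now all done → (iii).
That leaves (viii) as the only ready step → (viii).
(vii) needed (i) and (viii), now all done → (vii).
(v) needed (vii), now all done → (v).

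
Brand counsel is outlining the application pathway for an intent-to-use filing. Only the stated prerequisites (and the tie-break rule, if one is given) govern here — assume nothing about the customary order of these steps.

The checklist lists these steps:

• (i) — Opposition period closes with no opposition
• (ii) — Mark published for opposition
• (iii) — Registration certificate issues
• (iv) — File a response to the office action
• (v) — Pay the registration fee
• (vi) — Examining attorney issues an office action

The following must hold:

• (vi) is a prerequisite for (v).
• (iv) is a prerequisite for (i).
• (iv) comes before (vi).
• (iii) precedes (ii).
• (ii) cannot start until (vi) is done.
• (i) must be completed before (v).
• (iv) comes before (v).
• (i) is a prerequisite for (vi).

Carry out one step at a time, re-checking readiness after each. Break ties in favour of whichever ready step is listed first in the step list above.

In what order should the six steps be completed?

(iii), (iv), (i), (vi), (ii), (v)

Nothing is required for (iii) and (iv). (iii) is listed earlier → (iii) first.
(iv) is the only step now ready → (iv).
(i) needed (iv), now all done → (i).
(vi) needed (i) and (iv), now all done → (vi).
(ii) and (v) are both available; (ii) is listed earlier → (ii).
(v) needed (i), (iv) and (vi), now all done → (v).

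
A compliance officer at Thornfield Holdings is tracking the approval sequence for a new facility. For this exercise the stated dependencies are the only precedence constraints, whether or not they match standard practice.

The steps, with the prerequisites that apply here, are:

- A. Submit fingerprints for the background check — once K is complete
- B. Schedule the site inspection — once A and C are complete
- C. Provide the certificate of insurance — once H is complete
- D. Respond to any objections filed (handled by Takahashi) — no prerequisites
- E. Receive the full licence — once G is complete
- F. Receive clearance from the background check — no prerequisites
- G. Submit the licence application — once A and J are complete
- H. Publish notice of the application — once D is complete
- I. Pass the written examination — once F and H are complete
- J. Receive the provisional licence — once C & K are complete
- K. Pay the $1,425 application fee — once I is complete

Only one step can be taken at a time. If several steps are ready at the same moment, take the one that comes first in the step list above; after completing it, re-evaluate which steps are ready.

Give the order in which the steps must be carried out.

Nothing is required for D and F. D is listed earlier → D first.
F and H are both available; F is listed earlier → F.
H needed D, now all done → H.
Now C and I have their prerequisites met. C is listed earlier, so C next.
That leaves I as the only ready step → I.
Next only K has its prerequisites met → K.
A and J are both available; A is listed earlier → A.
B now also ready, so the ready set is {B, J}; B is listed earlier → B.
Next only J has its prerequisites met → J.
Next only G has its prerequisites met → G.
That leaves E as the only ready step → E.

D, F, H, C, I, K, A, B, J, G, E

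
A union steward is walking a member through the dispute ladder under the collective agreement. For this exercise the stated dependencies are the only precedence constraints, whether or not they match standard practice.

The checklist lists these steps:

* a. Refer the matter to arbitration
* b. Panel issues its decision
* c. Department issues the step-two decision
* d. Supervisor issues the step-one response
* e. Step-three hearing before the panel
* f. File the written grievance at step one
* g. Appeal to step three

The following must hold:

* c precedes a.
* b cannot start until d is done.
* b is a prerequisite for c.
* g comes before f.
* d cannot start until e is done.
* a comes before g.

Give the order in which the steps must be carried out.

e, d, b, c, a, g, f

Only e has no prerequisites, so it is first.
Next only d has its prerequisites met → d.
b is the only step now ready → b.
That leaves c as the only ready step → c.
That leaves a as the only ready step → a.
g needed a, now all done → g.
f is the only step now ready → f.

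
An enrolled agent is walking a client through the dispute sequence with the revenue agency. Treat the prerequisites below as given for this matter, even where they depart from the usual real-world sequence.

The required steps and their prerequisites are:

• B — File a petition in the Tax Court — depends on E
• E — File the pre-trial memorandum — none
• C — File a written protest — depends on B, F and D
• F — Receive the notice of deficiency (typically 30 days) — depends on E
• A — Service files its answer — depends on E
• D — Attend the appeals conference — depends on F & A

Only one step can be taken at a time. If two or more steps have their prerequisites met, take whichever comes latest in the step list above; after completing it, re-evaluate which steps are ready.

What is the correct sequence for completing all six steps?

E, A, F, D, B, C

E has no prerequisites → E first.
Ready: A, F and B. A is listed later → A.
Now F and B have their prerequisites met. F is listed later, so F next.
Ready: D and B. D is listed later → D.
That leaves B as the only ready step → B.
C needed D, F and B, now all done → C.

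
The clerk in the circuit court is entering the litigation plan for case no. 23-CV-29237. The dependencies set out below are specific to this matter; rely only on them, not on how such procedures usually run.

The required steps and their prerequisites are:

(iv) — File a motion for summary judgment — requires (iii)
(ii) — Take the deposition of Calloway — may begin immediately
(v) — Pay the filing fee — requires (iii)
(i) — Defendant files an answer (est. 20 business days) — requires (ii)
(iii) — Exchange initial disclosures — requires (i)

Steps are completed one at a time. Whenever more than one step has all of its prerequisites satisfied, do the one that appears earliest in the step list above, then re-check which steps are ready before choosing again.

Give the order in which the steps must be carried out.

(ii) is the only step with nothing outstanding, so it goes first.
(i) is the only step now ready → (i).
(iii) needed (i), now all done → (iii).
Now (iv) and (v) have their prerequisites met. (iv) is listed earlier, so (iv) next.
Next only (v) has its prerequisites met → (v).

(ii) → (i) → (iii) → (iv) → (v)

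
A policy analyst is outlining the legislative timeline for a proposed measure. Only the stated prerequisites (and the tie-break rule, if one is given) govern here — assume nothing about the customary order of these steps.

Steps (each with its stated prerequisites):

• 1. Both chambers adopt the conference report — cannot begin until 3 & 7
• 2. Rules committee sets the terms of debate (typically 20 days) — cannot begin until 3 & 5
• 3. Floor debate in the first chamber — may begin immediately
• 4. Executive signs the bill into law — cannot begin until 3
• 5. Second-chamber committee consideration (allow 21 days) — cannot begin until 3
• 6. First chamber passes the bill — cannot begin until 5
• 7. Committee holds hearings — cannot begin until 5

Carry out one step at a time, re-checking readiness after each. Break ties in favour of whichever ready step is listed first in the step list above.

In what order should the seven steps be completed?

3 → 4 → 5 → 2 → 6 → 7 → 1

Only 3 has no prerequisites, so it is first.
Ready: 4 and 5. 4 is listed earlier → 4.
5 needed 3, now all done → 5.
2, 6 and 7 are all available; 2 is listed earlier → 2.
6 and 7 are both available; 6 is listed earlier → 6.
7 needed 5, now all done → 7.
Next only 1 has its prerequisites met → 1.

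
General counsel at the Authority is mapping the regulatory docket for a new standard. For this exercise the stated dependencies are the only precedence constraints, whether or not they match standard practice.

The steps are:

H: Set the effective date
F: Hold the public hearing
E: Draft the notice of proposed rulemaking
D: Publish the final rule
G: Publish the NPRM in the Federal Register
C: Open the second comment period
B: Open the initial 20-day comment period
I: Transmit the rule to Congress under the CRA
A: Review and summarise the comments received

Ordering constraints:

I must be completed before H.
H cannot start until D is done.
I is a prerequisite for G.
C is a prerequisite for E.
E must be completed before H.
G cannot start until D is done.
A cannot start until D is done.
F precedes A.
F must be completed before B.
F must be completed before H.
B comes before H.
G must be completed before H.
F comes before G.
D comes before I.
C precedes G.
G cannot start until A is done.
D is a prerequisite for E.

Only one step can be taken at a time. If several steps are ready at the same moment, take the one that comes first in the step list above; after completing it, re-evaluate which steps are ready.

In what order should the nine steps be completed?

Nothing is required for F, D and C. F is listed earlier → F first.
Now D, C and B have their prerequisites met. D is listed earlier, so D next.
Ready: C, B, I and A. C is listed earlier → C.
Now E, B, I and A have their prerequisites met. E is listed earlier, so E next.
B, I and A are all available; B is listed earlier → B.
Ready: I and A. I is listed earlier → I.
A is the only step now ready → A.
Next only G has its prerequisites met → G.
H is the only step now ready → H.

F, D, C, E, B, I, A, G, H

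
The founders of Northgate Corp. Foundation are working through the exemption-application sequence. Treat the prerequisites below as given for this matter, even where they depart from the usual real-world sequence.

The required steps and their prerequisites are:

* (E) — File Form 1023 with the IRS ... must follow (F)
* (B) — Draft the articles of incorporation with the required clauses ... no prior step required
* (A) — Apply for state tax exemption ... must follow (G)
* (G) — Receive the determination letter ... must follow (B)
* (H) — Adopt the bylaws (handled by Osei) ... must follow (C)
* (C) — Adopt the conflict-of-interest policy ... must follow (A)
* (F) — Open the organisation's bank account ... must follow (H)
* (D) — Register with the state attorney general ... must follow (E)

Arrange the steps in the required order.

Only (B) has no prerequisites, so it is first.
(G) needed (B), now all done → (G).
Next only (A) has its prerequisites met → (A).
(C) is the only step now ready → (C).
(H) is the only step now ready → (H).
(F) needed (H), now all done → (F).
(E) needed (F), now all done → (E).
(D) needed (E), now all done → (D).

(B), (G), (A), (C), (H), (F), (E), (D)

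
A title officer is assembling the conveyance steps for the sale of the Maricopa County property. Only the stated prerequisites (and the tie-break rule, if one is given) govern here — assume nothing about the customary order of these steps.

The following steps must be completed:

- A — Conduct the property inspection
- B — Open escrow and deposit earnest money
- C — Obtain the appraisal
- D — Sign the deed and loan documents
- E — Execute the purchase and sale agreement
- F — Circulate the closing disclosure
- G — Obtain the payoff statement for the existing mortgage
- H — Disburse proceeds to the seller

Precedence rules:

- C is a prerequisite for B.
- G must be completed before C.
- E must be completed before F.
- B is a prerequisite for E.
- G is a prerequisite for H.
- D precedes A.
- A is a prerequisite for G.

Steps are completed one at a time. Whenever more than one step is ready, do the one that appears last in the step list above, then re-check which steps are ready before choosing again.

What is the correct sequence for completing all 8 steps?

D is the only step with nothing outstanding, so it goes first.
That leaves A as the only ready step → A.
That leaves G as the only ready step → G.
H and C are both available; H is listed later → H.
C needed G, now all done → C.
B is the only step now ready → B.
E needed B, now all done → E.
Next only F has its prerequisites met → F.

D A G H C B E F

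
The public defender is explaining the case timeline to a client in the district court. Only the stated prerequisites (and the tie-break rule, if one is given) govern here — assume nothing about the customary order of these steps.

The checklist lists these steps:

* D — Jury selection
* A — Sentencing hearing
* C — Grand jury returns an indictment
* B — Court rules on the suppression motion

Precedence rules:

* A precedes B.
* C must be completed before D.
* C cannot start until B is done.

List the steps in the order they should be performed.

A → B → C → D

A has no prerequisites → A first.
Next only B has its prerequisites met → B.
C needed B, now all done → C.
D is the only step now ready → D.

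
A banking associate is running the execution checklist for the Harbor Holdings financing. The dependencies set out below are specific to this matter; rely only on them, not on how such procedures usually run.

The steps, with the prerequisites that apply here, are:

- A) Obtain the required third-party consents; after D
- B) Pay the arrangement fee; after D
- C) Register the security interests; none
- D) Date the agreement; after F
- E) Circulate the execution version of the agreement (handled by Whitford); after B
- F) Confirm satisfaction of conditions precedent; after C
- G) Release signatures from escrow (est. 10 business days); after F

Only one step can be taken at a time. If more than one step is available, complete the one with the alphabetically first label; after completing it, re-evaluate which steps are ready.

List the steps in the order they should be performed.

C → F → D → A → B → E → G

C has no prerequisites → C first.
F needed C, now all done → F.
D and G are both available; D has the earlier label → D.
A and B now also ready, so the ready set is {A, B, G}; A has the earlier label → A.
Now B and G have their prerequisites met. B has the earlier label, so B next.
E now also ready, so the ready set is {E, G}; E has the earlier label → E.
G needed F, now all done → G.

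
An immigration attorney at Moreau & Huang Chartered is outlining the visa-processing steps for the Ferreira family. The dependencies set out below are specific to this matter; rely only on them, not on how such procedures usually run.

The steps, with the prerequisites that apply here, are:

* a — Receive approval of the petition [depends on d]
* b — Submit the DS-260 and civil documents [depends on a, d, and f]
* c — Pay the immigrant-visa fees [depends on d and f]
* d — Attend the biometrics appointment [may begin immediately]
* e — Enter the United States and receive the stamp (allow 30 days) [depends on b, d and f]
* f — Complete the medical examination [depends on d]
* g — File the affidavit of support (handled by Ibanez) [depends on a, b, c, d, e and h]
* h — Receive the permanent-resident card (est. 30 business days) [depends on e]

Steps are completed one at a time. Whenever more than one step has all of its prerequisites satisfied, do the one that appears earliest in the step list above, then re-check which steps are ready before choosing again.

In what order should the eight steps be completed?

d is the only step with nothing outstanding, so it goes first.
a and f are both available; a is listed earlier → a.
That leaves f as the only ready step → f.
Now b and c have their prerequisites met. b is listed earlier, so b next.
c and e are both available; c is listed earlier → c.
Next only e has its prerequisites met → e.
h needed e, now all done → h.
g needed a, b, c, d, e and h, now all done → g.

d → a → f → b → c → e → h → g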